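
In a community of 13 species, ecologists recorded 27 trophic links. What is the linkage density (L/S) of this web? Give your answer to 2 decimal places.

L/S = 2.08

There are L = 27 links among S = 13 species.
L/S = 27/13 = 2.0769 ≈ 2.08.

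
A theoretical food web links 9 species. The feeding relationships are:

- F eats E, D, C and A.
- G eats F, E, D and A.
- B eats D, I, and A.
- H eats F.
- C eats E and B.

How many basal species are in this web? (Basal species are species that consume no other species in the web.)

Basal species (no prey listed): D, A, E, I.
Count: 4.

4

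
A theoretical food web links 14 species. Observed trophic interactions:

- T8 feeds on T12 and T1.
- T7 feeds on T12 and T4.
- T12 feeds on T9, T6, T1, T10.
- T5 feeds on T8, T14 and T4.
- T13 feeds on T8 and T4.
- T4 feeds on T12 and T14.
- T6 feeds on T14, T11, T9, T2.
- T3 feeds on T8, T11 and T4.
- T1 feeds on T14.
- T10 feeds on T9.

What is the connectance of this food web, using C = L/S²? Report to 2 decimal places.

The web has S = 14 species and L = 24 feeding links.
C = L / S² = 24 / 196 = 0.1224 ≈ 0.12.

C = 0.12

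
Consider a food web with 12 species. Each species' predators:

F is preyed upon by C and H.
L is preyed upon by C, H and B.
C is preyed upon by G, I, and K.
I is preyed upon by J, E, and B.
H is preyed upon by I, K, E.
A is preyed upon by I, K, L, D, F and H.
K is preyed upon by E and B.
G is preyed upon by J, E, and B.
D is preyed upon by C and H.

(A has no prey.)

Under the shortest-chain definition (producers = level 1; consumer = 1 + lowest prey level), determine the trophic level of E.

Trophic level 3

A is a producer → level 1.
I eats A → level 2.
E eats I → level 3.
No prey of E is below level 2, so 3 is the minimum.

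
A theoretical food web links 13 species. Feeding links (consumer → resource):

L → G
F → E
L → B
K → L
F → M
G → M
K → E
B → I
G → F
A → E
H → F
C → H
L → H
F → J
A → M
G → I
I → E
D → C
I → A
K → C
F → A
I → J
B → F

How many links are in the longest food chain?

One longest chain: M → A → F → H → C → D.
It has 6 species and 5 links.

5 links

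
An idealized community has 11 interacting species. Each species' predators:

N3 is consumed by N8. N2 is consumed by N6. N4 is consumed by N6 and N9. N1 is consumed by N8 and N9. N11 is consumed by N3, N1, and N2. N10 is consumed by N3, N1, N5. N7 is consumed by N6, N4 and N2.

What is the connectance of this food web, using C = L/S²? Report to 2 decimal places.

The web has S = 11 species and L = 15 feeding links.
C = L / S² = 15 / 121 = 0.1240 ≈ 0.12.

C = 0.12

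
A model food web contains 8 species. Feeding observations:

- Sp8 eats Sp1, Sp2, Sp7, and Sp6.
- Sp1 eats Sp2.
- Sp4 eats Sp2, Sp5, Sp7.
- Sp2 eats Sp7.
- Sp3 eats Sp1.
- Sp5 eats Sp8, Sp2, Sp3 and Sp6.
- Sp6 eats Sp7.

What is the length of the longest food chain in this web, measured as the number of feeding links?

5 links

One longest chain: Sp7 → Sp2 → Sp1 → Sp8 → Sp5 → Sp4.
It has 6 species and 5 links.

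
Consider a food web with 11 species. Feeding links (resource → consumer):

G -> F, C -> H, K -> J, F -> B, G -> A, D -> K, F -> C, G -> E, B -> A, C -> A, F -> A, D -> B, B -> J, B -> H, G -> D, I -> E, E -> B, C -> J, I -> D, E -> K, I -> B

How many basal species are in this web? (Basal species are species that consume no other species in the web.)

2

Basal species (no prey listed): I, G.
Count: 2.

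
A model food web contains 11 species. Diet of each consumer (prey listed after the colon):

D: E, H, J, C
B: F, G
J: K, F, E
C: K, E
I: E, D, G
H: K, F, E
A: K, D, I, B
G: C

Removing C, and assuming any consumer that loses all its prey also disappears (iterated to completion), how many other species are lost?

1

Remove C.
Round 1: G (all prey gone) → extinct.
No further losses. Total secondary extinctions: 1.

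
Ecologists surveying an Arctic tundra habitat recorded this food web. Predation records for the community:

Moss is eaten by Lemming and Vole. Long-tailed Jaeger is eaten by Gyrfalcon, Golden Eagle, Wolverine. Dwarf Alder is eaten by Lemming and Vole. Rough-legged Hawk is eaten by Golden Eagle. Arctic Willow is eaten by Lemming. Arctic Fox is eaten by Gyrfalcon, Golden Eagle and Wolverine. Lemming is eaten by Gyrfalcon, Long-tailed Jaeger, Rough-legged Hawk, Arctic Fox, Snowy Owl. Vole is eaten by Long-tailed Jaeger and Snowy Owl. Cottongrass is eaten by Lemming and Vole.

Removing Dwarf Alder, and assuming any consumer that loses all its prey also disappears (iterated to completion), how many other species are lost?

Remove Dwarf Alder.
Every predator of it retains at least one other prey: Vole still has Moss, Cottongrass; Lemming still has Moss, Cottongrass, Arctic Willow.
No consumer loses all prey, so no secondary extinctions occur.

0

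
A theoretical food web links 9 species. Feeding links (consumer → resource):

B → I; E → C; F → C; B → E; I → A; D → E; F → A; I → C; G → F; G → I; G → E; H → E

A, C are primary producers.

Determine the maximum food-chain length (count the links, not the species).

2 links

One longest chain: A → I → G.
It has 3 species and 2 links.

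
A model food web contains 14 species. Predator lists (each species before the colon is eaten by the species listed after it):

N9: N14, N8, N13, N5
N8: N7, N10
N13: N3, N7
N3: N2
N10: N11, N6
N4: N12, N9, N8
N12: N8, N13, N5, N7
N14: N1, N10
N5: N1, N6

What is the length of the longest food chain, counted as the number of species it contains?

5 species

One longest chain: N4 → N12 → N13 → N3 → N2.
It has 5 species and 4 links.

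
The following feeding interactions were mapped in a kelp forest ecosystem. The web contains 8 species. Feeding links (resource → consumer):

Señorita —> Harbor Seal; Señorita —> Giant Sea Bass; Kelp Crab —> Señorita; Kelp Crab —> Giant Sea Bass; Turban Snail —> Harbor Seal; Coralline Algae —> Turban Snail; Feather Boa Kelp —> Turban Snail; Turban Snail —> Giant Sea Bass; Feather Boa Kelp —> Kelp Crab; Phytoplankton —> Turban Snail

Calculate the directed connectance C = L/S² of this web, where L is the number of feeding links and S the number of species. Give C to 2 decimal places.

The web has S = 8 species and L = 10 feeding links.
C = L / S² = 10 / 64 = 0.1562 ≈ 0.16.

C = 0.16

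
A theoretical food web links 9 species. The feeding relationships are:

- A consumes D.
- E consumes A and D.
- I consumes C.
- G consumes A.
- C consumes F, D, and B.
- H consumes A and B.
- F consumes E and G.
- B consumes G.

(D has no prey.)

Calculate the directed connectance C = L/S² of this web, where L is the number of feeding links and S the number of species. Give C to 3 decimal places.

The web has S = 9 species and L = 13 feeding links.
C = L / S² = 13 / 81 = 0.1605 ≈ 0.160.

C = 0.160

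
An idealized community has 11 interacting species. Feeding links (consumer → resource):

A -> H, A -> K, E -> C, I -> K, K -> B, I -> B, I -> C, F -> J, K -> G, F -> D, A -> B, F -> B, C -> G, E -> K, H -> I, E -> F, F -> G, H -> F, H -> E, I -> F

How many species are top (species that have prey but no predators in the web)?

Top species (has prey, but nothing eats it): A.
Count: 1.

1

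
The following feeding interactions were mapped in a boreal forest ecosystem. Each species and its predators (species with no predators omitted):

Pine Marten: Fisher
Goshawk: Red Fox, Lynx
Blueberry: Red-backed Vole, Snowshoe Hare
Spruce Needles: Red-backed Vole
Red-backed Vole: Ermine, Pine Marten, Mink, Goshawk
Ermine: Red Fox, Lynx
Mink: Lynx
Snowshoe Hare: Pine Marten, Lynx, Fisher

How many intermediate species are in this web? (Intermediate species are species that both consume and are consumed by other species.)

Intermediate species (has both prey and predators): Red-backed Vole, Snowshoe Hare, Ermine, Pine Marten, Mink, Goshawk.
Count: 6.

6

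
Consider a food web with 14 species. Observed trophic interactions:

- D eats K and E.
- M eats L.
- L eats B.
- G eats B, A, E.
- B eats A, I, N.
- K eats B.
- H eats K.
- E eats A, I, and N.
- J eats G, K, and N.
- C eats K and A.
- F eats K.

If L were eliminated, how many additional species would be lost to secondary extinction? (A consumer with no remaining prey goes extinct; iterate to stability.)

Remove L.
Round 1: M (all prey gone) → extinct.
No further losses. Total secondary extinctions: 1.

1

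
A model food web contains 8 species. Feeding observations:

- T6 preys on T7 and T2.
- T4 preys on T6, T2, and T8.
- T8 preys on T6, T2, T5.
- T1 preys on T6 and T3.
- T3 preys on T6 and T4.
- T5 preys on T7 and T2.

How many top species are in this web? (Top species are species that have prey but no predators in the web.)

1

Top species (has prey, but nothing eats it): T1.
Count: 1.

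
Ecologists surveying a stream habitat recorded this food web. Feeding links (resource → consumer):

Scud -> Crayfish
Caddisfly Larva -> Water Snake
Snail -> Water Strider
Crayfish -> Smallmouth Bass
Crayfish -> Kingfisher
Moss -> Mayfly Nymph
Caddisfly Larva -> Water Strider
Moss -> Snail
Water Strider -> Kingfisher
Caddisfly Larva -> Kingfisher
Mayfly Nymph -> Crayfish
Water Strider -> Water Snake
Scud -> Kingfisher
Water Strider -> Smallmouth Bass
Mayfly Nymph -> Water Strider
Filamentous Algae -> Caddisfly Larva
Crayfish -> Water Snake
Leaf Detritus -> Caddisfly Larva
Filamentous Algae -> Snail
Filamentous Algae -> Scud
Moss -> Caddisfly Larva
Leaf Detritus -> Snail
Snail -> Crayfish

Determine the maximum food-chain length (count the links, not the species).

3 links

One longest chain: Filamentous Algae → Caddisfly Larva → Water Strider → Kingfisher.
It has 4 species and 3 links.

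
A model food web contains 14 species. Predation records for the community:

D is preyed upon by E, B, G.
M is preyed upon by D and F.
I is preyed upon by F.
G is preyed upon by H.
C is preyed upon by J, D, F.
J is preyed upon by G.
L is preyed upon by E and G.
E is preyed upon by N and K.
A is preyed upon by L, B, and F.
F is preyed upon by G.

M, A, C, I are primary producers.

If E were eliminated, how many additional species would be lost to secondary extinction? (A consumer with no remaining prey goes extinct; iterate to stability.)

2

Remove E.
Round 1: N (all prey gone), K (all prey gone) → extinct.
No further losses. Total secondary extinctions: 2.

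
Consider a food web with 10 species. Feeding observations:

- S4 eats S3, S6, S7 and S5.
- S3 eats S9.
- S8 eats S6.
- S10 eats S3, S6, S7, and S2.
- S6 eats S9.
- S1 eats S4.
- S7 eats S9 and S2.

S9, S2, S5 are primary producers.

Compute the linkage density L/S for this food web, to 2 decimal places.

There are L = 14 links among S = 10 species.
L/S = 14/10 = 1.4000 ≈ 1.40.

L/S = 1.40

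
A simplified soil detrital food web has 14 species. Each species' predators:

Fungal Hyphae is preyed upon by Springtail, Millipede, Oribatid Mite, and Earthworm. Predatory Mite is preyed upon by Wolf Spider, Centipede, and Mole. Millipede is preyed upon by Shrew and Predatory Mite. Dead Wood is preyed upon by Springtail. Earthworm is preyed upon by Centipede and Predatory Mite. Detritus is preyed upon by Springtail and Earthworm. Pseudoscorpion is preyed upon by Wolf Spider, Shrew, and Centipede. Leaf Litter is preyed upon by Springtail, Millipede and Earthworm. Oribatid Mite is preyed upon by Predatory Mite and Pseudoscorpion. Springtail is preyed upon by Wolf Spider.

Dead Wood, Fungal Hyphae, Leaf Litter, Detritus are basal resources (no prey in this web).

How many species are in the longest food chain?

4 species

One longest chain: Fungal Hyphae → Oribatid Mite → Pseudoscorpion → Shrew.
It has 4 species and 3 links.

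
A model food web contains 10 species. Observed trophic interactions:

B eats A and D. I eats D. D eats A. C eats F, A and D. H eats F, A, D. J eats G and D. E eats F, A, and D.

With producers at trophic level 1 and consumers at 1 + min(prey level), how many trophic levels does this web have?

Producers (level 1): F, A, G.
Following each consumer down to its lowest-level prey: A → D → I (levels 1 through 3).
All prey of I (D 2) are at level 2 or above, so I is at level 1 + 2 = 3.
Every consumer has at least one prey at level 2 or below, so none exceeds level 3.

3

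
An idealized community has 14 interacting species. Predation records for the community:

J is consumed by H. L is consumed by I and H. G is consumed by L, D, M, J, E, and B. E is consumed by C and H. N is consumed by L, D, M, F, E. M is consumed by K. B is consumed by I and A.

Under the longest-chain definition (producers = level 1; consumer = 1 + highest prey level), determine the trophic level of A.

Trophic level 3

G is a producer → level 1.
B eats G → level 2.
A eats B → level 3.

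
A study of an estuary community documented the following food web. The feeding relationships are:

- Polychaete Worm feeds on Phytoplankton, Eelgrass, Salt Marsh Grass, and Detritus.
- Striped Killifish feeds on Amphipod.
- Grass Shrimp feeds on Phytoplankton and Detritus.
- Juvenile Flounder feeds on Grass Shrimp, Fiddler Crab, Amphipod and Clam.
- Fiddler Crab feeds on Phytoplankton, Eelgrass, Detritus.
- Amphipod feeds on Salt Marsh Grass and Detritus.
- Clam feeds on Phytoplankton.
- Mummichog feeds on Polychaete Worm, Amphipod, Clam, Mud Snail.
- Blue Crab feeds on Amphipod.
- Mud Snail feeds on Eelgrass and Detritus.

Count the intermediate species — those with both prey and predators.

Intermediate species (has both prey and predators): Amphipod, Clam, Mud Snail, Grass Shrimp, Polychaete Worm, Fiddler Crab.
Count: 6.

6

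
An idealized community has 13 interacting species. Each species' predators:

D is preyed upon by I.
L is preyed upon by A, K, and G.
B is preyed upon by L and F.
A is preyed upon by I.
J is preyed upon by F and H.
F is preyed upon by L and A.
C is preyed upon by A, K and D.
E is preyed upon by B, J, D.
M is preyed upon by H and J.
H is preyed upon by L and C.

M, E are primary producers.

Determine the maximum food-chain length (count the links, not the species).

5 links

One longest chain: M → J → H → C → D → I.
It has 6 species and 5 links.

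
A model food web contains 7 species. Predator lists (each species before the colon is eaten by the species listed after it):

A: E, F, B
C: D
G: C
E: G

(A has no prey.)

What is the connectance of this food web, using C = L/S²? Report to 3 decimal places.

C = 0.122

The web has S = 7 species and L = 6 feeding links.
C = L / S² = 6 / 49 = 0.1224 ≈ 0.122.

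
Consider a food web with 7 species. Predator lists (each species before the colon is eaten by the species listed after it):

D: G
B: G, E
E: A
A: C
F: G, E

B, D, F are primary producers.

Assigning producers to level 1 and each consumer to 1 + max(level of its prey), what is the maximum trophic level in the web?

Producers (level 1): B, D, F.
B → E → A → C gives C level 4.
No species has a prey at level 4, so no species reaches level 5.

4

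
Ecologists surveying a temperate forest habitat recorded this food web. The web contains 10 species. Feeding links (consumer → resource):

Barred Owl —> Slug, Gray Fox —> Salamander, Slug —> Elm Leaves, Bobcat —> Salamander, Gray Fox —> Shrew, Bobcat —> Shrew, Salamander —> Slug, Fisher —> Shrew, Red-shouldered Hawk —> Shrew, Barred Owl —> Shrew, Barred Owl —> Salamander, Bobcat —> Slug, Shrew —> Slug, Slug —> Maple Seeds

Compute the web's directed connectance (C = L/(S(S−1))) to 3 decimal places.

The web has S = 10 species and L = 14 feeding links.
C = L / (S(S−1)) = 14 / 90 = 0.1556 ≈ 0.156.

C = 0.156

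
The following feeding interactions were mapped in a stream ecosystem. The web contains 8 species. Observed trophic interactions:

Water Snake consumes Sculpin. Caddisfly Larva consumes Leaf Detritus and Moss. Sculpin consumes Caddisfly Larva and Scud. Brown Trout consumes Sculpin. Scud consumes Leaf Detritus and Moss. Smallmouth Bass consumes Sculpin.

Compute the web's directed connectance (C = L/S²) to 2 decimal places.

The web has S = 8 species and L = 9 feeding links.
C = L / S² = 9 / 64 = 0.1406 ≈ 0.14.

C = 0.14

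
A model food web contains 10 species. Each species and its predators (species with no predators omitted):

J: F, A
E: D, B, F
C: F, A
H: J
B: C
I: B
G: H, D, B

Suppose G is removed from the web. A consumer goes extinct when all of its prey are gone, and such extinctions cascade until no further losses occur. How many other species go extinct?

2

Remove G.
Round 1: H (all prey gone) → extinct.
Round 2: J (all prey gone) → extinct.
No further losses. Total secondary extinctions: 2.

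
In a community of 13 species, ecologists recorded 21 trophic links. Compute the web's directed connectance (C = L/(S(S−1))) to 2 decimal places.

The web has S = 13 species and L = 21 feeding links.
C = L / (S(S−1)) = 21 / 156 = 0.1346 ≈ 0.13.

C = 0.13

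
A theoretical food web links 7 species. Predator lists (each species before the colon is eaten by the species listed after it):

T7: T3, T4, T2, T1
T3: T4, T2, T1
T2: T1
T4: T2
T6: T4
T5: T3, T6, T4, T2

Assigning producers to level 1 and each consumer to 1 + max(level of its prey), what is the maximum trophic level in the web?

Producers (level 1): T7, T5.
T7 → T3 → T4 → T2 → T1 gives T1 level 5.
No species has a prey at level 5, so no species reaches level 6.

5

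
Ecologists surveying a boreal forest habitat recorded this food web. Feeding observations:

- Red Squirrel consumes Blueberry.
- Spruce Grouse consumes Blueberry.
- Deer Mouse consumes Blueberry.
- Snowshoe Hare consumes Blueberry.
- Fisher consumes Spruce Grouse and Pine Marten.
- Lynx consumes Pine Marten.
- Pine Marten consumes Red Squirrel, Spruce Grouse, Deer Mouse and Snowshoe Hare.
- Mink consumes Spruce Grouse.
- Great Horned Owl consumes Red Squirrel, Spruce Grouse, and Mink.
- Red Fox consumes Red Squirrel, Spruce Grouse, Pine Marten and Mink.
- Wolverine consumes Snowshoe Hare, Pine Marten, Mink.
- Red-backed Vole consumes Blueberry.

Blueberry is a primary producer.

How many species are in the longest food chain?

One longest chain: Blueberry → Spruce Grouse → Pine Marten → Lynx.
It has 4 species and 3 links.

4 species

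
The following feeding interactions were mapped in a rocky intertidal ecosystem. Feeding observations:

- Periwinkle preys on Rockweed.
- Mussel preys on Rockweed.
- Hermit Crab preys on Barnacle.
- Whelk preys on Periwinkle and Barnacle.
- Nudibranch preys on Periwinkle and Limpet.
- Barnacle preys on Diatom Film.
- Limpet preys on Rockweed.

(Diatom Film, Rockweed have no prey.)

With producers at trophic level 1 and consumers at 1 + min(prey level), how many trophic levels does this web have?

Producers (level 1): Diatom Film, Rockweed.
Following each consumer down to its lowest-level prey: Diatom Film → Barnacle → Hermit Crab (levels 1 through 3).
All prey of Hermit Crab (Barnacle 2) are at level 2 or above, so Hermit Crab is at level 1 + 2 = 3.
Every consumer has at least one prey at level 2 or below, so none exceeds level 3.

3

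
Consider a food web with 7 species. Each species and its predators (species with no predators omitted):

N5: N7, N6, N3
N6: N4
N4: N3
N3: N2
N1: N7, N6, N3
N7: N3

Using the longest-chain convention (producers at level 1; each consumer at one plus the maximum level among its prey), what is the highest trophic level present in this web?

5

Producers (level 1): N1, N5.
N1 → N6 → N4 → N3 → N2 gives N2 level 5.
No species has a prey at level 5, so no species reaches level 6.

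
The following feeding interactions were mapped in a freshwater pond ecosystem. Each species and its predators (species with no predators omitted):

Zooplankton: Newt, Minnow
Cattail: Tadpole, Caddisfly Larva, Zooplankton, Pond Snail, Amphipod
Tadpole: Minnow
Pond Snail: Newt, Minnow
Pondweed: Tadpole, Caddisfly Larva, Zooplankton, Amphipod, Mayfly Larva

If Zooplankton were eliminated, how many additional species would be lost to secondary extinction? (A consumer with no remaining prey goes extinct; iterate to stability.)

0

Remove Zooplankton.
Every predator of it retains at least one other prey: Newt still has Pond Snail; Minnow still has Tadpole, Pond Snail.
No consumer loses all prey, so no secondary extinctions occur.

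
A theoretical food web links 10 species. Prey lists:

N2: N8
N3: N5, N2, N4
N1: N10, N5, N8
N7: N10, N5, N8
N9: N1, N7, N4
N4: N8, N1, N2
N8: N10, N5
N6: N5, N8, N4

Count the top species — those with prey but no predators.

Top species (has prey, but nothing eats it): N3, N9, N6.
Count: 3.

3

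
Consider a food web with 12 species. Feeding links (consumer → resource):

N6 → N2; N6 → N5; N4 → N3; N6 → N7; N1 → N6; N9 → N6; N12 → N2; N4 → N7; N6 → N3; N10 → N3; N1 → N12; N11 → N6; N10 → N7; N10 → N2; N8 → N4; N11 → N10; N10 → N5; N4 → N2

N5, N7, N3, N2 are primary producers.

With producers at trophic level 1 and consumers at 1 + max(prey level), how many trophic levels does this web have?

3

Producers (level 1): N5, N7, N3, N2.
N5 → N6 → N9 gives N9 level 3.
No species has a prey at level 3, so no species reaches level 4.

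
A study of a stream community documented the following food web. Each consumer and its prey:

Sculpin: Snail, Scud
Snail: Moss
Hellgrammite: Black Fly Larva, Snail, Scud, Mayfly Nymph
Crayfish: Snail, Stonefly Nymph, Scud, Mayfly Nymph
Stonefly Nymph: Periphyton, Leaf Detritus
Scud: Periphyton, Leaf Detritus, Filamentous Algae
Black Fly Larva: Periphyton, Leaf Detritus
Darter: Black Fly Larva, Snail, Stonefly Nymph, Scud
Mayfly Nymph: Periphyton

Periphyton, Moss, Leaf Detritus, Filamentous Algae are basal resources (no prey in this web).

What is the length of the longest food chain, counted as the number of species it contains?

One longest chain: Periphyton → Mayfly Nymph → Hellgrammite.
It has 3 species and 2 links.

3 species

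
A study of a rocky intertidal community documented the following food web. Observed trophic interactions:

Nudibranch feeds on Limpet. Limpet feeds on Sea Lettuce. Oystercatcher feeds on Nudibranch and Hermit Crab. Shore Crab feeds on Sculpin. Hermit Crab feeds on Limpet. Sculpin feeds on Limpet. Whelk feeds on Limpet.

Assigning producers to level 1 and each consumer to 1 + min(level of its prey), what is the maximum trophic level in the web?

Producers (level 1): Sea Lettuce.
Following each consumer down to its lowest-level prey: Sea Lettuce → Limpet → Nudibranch → Oystercatcher (levels 1 through 4).
All prey of Oystercatcher (Nudibranch 3, Hermit Crab 3) are at level 3 or above, so Oystercatcher is at level 1 + 3 = 4.
Every consumer has at least one prey at level 3 or below, so none exceeds level 4.

4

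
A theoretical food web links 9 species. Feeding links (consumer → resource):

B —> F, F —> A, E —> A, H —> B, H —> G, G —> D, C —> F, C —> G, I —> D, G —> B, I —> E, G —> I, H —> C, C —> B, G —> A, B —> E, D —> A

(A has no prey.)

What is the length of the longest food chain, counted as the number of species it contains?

One longest chain: A → E → I → G → C → H.
It has 6 species and 5 links.

6 species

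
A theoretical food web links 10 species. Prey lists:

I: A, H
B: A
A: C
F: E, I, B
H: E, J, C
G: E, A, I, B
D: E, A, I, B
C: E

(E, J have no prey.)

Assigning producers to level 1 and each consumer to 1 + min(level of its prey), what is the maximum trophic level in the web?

Producers (level 1): E, J.
Following each consumer down to its lowest-level prey: E → C → A → B (levels 1 through 4).
All prey of B (A 3) are at level 3 or above, so B is at level 1 + 3 = 4.
Every consumer has at least one prey at level 3 or below, so none exceeds level 4.

4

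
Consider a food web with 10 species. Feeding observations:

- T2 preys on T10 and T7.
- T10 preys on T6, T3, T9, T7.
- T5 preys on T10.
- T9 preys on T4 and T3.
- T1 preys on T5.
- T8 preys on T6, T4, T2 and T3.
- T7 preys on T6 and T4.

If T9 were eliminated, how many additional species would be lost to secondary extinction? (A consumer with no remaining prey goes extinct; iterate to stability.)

0

Remove T9.
Every predator of it retains at least one other prey: T10 still has T6, T3, T7.
No consumer loses all prey, so no secondary extinctions occur.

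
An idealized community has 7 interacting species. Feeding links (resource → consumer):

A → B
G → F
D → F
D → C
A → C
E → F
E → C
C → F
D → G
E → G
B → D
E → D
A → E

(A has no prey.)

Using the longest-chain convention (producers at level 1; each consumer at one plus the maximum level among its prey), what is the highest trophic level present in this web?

5

Producers (level 1): A.
A → B → D → C → F gives F level 5.
No species has a prey at level 5, so no species reaches level 6.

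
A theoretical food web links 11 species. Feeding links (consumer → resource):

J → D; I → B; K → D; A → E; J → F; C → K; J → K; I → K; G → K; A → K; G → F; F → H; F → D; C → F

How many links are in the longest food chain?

One longest chain: D → K → I.
It has 3 species and 2 links.

2 links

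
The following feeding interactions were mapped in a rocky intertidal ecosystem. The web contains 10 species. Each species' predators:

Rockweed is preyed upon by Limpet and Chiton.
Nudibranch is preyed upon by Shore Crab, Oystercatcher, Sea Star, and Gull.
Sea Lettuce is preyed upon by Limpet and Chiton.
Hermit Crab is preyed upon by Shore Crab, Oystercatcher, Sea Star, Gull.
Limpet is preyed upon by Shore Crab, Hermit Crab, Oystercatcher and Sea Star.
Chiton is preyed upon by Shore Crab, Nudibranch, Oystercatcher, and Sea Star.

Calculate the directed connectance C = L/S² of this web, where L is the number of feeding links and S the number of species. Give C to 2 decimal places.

The web has S = 10 species and L = 20 feeding links.
C = L / S² = 20 / 100 = 0.2000 ≈ 0.20.

C = 0.20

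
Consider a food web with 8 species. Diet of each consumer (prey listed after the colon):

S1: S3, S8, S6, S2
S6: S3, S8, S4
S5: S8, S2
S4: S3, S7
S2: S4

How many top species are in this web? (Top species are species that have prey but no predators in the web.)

2

Top species (has prey, but nothing eats it): S1, S5.
Count: 2.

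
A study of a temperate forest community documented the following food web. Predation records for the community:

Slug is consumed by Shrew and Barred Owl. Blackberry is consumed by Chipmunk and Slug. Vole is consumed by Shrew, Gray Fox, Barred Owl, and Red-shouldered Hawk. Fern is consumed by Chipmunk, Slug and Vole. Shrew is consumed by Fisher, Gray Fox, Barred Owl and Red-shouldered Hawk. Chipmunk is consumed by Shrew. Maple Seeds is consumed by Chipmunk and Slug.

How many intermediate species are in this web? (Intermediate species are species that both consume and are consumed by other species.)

4

Intermediate species (has both prey and predators): Chipmunk, Vole, Slug, Shrew.
Count: 4.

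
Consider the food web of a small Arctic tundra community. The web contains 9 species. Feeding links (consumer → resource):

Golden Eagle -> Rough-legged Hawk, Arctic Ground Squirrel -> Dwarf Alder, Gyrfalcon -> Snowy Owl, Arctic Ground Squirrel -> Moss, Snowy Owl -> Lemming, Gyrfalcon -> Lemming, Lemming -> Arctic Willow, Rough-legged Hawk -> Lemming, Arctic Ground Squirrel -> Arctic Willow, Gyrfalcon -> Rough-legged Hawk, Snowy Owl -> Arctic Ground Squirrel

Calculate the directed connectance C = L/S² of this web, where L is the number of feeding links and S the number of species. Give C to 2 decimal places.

C = 0.14

The web has S = 9 species and L = 11 feeding links.
C = L / S² = 11 / 81 = 0.1358 ≈ 0.14.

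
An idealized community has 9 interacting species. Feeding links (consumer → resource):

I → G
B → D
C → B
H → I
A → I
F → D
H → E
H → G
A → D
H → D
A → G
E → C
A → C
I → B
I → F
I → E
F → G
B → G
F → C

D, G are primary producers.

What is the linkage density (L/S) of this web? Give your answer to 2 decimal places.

L/S = 2.11

There are L = 19 links among S = 9 species.
L/S = 19/9 = 2.1111 ≈ 2.11.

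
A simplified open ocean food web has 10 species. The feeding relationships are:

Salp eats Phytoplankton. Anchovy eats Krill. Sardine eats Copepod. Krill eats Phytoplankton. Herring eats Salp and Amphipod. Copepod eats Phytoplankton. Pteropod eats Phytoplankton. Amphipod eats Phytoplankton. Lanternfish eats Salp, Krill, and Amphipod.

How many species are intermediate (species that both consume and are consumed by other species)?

Intermediate species (has both prey and predators): Salp, Krill, Copepod, Amphipod.
Count: 4.

4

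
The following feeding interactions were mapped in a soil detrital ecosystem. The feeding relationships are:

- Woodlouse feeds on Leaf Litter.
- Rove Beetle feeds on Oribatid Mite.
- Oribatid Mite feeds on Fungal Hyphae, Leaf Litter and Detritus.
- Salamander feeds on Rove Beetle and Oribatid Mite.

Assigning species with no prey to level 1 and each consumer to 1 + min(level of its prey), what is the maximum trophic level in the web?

Basal resources (level 1): Fungal Hyphae, Leaf Litter, Detritus.
Following each consumer down to its lowest-level prey: Fungal Hyphae → Oribatid Mite → Rove Beetle (levels 1 through 3).
All prey of Rove Beetle (Oribatid Mite 2) are at level 2 or above, so Rove Beetle is at level 1 + 2 = 3.
Every consumer has at least one prey at level 2 or below, so none exceeds level 3.

3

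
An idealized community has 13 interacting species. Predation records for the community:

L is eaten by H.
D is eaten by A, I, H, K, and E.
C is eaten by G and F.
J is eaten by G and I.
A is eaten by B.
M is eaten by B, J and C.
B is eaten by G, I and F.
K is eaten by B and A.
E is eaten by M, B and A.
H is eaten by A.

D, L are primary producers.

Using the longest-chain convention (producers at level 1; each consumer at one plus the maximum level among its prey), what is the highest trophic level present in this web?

Producers (level 1): D, L.
D → E → M → B → F gives F level 5.
No species has a prey at level 5, so no species reaches level 6.

5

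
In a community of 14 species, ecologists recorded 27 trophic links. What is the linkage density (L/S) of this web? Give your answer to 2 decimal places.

L/S = 1.93

There are L = 27 links among S = 14 species.
L/S = 27/14 = 1.9286 ≈ 1.93.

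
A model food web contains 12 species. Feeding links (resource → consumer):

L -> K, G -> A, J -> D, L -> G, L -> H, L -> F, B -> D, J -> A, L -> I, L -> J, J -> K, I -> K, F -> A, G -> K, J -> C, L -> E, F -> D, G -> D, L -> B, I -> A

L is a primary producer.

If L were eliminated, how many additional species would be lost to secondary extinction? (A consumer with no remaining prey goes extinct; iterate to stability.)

11

Remove L.
Round 1: G (all prey gone), I (all prey gone), F (all prey gone), B (all prey gone), H (all prey gone), J (all prey gone), E (all prey gone) → extinct.
Round 2: A (all prey gone), C (all prey gone), K (all prey gone), D (all prey gone) → extinct.
No further losses. Total secondary extinctions: 11.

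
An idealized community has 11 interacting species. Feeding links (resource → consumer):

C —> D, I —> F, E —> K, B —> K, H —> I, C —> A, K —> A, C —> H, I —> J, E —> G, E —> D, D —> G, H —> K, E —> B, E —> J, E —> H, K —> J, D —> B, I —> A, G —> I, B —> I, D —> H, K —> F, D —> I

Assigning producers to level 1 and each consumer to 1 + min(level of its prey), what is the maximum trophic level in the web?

Producers (level 1): C, E.
Following each consumer down to its lowest-level prey: E → K → F (levels 1 through 3).
All prey of F (K 2, I 3) are at level 2 or above, so F is at level 1 + 2 = 3.
Every consumer has at least one prey at level 2 or below, so none exceeds level 3.

3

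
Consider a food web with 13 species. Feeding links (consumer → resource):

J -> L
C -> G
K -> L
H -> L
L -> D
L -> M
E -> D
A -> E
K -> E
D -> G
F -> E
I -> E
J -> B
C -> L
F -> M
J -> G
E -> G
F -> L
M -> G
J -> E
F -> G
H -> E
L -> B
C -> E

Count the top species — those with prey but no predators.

7

Top species (has prey, but nothing eats it): H, K, J, F, A, C, I.
Count: 7.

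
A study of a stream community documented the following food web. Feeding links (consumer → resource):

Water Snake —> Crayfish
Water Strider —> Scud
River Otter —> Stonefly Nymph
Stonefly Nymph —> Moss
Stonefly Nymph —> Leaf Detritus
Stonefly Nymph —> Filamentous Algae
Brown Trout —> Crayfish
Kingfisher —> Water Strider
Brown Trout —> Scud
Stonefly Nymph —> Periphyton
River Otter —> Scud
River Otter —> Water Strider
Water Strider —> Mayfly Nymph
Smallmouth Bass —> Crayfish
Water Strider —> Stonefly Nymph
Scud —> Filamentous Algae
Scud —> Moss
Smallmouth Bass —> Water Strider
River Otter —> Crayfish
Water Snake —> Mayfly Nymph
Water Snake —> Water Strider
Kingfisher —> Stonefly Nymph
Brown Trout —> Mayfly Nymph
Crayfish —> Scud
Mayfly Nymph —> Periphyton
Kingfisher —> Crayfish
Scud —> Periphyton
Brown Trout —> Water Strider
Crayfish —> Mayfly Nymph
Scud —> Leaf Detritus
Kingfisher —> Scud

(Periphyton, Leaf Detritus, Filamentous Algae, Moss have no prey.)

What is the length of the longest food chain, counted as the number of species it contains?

4 species

One longest chain: Periphyton → Scud → Water Strider → Kingfisher.
It has 4 species and 3 links.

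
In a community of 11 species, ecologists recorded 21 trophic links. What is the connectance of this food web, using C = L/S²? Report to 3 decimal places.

C = 0.174

The web has S = 11 species and L = 21 feeding links.
C = L / S² = 21 / 121 = 0.1736 ≈ 0.174.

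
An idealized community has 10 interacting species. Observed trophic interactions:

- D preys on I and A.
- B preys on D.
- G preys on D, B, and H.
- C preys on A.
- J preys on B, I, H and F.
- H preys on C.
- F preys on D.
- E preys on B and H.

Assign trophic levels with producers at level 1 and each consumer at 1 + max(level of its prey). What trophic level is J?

Trophic level 4

A is a producer → level 1.
C eats A → level 2.
H eats C → level 3.
J eats H (level 3); other prey at levels: I 1, F 3, B 3 → level 4.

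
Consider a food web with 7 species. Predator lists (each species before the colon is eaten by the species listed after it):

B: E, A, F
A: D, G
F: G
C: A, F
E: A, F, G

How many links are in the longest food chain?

3 links

One longest chain: B → E → A → D.
It has 4 species and 3 links.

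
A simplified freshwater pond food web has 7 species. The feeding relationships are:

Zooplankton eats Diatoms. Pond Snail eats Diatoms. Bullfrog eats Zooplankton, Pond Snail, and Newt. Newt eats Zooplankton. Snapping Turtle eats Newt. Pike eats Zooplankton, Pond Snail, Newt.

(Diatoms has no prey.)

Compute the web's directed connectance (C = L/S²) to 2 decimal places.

C = 0.20

The web has S = 7 species and L = 10 feeding links.
C = L / S² = 10 / 49 = 0.2041 ≈ 0.20.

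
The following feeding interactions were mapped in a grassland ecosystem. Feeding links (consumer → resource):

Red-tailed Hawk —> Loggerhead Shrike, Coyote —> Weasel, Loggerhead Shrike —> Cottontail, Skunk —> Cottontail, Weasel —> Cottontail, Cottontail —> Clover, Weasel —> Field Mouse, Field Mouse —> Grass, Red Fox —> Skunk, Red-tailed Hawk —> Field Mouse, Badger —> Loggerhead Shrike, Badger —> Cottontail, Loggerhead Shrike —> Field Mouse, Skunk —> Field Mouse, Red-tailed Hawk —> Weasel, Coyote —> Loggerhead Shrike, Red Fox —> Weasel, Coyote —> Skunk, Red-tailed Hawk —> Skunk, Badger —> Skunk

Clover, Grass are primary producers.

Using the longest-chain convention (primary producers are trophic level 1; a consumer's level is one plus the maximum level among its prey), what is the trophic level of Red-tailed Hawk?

Trophic level 4

Grass is a producer → level 1.
Field Mouse eats Grass → level 2.
Weasel eats Field Mouse (level 2); other prey at levels: Cottontail 2 → level 3.
Red-tailed Hawk eats Weasel (level 3); other prey at levels: Field Mouse 2, Loggerhead Shrike 3, Skunk 3 → level 4.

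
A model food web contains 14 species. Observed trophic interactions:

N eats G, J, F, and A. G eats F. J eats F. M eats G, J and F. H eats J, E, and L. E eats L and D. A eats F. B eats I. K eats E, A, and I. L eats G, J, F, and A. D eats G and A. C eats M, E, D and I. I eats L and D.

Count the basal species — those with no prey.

1

Basal species (no prey listed): F.
Count: 1.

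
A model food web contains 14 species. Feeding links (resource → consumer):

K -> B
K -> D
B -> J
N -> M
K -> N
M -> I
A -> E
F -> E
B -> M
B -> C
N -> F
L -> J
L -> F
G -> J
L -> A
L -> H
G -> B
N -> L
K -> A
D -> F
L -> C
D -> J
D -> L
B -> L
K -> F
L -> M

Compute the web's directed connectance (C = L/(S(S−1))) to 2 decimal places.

The web has S = 14 species and L = 26 feeding links.
C = L / (S(S−1)) = 26 / 182 = 0.1429 ≈ 0.14.

C = 0.14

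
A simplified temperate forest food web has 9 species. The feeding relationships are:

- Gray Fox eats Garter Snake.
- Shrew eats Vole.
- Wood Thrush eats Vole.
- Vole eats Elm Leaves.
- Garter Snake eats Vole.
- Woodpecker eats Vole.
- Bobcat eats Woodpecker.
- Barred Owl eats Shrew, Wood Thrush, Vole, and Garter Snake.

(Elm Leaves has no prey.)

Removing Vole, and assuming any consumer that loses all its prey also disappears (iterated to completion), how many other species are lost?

7

Remove Vole.
Round 1: Shrew (all prey gone), Woodpecker (all prey gone), Wood Thrush (all prey gone), Garter Snake (all prey gone) → extinct.
Round 2: Barred Owl (all prey gone), Gray Fox (all prey gone), Bobcat (all prey gone) → extinct.
No further losses. Total secondary extinctions: 7.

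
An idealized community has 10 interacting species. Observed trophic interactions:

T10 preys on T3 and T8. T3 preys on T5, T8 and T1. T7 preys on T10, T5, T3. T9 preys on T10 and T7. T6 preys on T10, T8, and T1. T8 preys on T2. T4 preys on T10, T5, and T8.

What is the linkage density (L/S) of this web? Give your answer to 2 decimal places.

L/S = 1.70

There are L = 17 links among S = 10 species.
L/S = 17/10 = 1.7000 ≈ 1.70.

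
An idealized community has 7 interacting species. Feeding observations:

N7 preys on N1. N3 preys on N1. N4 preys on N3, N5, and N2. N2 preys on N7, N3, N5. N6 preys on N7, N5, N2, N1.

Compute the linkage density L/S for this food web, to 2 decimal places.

There are L = 12 links among S = 7 species.
L/S = 12/7 = 1.7143 ≈ 1.71.

L/S = 1.71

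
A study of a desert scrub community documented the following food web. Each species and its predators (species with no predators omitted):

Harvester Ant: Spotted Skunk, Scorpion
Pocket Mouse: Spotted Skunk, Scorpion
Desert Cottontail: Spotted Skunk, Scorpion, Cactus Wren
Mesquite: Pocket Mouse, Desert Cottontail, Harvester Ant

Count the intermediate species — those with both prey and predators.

3

Intermediate species (has both prey and predators): Pocket Mouse, Desert Cottontail, Harvester Ant.
Count: 3.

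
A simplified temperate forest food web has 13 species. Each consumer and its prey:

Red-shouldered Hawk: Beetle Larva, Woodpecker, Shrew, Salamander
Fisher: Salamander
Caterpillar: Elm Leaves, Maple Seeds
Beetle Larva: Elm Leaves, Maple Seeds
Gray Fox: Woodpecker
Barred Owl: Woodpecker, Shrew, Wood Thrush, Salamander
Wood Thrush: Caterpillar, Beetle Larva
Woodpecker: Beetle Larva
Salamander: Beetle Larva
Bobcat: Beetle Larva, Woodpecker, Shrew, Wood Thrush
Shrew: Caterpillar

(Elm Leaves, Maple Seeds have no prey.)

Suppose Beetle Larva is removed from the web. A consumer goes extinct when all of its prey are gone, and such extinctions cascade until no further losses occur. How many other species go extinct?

Remove Beetle Larva.
Round 1: Woodpecker (all prey gone), Salamander (all prey gone) → extinct.
Round 2: Gray Fox (all prey gone), Fisher (all prey gone) → extinct.
No further losses. Total secondary extinctions: 4.

4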